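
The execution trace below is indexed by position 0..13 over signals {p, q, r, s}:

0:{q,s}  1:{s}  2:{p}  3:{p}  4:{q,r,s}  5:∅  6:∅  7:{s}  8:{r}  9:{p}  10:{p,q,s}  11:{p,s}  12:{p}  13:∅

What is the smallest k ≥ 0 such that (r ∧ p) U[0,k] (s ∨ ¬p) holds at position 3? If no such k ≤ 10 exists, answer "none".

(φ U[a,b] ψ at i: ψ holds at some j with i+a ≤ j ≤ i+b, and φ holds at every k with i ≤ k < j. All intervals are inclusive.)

none

Need earliest j ≥ 3 with (s ∨ ¬p), and (r ∧ p) at every k in [3,j-1].
  j=3: rhs fails.
  j=4: rhs holds but lhs fails at k=3.
  j=5: rhs holds but lhs fails at k=3.
  j=6: rhs holds but lhs fails at k=3.
  j=7: rhs holds but lhs fails at k=3.
  j=8: rhs holds but lhs fails at k=3.
  j=9: rhs fails.
  j=10: rhs holds but lhs fails at k=3.
  j=11: rhs holds but lhs fails at k=3.
  j=12: rhs fails.
  j=13: rhs holds but lhs fails at k=3.
No witness within the range → none.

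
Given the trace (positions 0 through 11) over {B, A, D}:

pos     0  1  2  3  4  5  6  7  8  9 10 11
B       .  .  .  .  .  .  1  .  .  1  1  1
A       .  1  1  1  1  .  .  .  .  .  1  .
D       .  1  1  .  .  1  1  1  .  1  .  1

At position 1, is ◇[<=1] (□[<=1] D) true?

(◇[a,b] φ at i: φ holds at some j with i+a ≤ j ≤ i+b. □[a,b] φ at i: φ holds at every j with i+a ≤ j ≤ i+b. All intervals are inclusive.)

True

Check □[<=1] D at each j in [1,2]:
  j=1: holds on [1,2]
  j=2: fails at 3
Found at j=1 → formula holds.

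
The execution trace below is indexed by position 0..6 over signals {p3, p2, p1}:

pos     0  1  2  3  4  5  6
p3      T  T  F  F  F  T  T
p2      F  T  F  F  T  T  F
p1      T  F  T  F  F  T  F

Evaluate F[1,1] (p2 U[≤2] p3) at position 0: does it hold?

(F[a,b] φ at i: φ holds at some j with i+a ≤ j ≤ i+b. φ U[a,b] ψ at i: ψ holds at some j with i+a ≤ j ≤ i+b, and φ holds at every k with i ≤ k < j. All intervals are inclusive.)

Check (p2 U[≤2] p3) at each j in [1,1]:
  j=1: holds
Found at j=1 → formula holds.

Holds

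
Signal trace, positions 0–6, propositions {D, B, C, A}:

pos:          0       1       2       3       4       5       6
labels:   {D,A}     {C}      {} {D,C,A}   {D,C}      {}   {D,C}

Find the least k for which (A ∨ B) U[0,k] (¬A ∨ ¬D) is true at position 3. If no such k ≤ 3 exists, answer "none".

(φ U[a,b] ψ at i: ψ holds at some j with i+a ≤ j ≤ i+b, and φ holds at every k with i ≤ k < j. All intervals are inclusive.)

1

Need earliest j ≥ 3 with (¬A ∨ ¬D), and (A ∨ B) at every k in [3,j-1].
  j=3: rhs fails.
  j=4: rhs holds; lhs holds on [3,3]. k = 1.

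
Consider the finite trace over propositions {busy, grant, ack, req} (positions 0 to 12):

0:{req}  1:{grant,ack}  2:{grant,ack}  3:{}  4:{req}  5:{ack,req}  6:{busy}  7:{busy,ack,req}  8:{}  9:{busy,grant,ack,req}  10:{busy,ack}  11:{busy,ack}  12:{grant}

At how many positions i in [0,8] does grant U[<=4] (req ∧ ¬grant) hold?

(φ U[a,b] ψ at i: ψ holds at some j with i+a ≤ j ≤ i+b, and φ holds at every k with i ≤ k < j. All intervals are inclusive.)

4

Evaluate at each i in [0,8]:
  i=0: ✓ (rhs at j=0)
  i=1: ✗ (lhs fails at k=3 before rhs at j=4)
  i=2: ✗ (lhs fails at k=3 before rhs at j=4)
  i=3: ✗ (lhs fails at k=3 before rhs at j=4)
  i=4: ✓ (rhs at j=4)
  i=5: ✓ (rhs at j=5)
  i=6: ✗ (lhs fails at k=6 before rhs at j=7)
  i=7: ✓ (rhs at j=7)
  i=8: ✗ (no rhs in [8,12])
Positions where it holds: {0, 4, 5, 7} → 4.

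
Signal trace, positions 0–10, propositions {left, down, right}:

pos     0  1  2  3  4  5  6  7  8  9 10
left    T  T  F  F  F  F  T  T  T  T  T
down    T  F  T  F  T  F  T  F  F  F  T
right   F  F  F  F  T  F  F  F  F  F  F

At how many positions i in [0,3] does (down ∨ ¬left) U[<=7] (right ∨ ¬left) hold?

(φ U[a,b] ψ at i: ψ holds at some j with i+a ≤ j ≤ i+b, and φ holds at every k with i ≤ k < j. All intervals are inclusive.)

2

Evaluate at each i in [0,3]:
  i=0: ✗ (lhs fails at k=1 before rhs at j=2)
  i=1: ✗ (lhs fails at k=1 before rhs at j=2)
  i=2: ✓ (rhs at j=2)
  i=3: ✓ (rhs at j=3)
Positions where it holds: {2, 3} → 2.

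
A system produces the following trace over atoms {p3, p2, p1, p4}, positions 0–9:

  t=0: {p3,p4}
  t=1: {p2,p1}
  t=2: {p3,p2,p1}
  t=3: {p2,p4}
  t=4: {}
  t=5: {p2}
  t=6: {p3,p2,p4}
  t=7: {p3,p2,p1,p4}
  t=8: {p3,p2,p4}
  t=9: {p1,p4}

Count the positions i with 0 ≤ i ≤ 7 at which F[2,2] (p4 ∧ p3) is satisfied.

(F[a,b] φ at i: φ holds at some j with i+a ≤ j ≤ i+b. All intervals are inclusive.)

3

Evaluate at each i in [0,7]:
  i=0: ✗ (none in [2,2])
  i=1: ✗ (none in [3,3])
  i=2: ✗ (none in [4,4])
  i=3: ✗ (none in [5,5])
  i=4: ✓ (witness j=6)
  i=5: ✓ (witness j=7)
  i=6: ✓ (witness j=8)
  i=7: ✗ (none in [9,9])
Positions where it holds: {4, 5, 6} → 3.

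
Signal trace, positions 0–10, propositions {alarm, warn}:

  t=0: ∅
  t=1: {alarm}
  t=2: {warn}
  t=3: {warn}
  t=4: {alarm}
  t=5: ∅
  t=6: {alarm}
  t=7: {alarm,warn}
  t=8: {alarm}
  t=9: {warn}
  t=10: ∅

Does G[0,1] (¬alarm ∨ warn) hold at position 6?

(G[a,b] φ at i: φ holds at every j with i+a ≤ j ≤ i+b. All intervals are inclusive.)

Check (¬alarm ∨ warn) at every j in [6,7]:
  j=6: false
  j=7: true
Fails at j=6 → formula fails.

False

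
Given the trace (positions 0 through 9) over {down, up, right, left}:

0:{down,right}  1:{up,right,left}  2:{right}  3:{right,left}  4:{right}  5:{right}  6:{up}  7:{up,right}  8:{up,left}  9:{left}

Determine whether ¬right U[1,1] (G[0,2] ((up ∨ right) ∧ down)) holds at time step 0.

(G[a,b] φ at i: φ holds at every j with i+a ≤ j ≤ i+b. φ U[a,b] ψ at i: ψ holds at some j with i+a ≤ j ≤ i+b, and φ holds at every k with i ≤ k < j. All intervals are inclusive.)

No

Need some j in [1,1] with G[0,2] ((up ∨ right) ∧ down), and ¬right at every k in [0,j-1].
  j=1: G[0,2] ((up ∨ right) ∧ down) — fails at 1.
No j in the window works → until fails.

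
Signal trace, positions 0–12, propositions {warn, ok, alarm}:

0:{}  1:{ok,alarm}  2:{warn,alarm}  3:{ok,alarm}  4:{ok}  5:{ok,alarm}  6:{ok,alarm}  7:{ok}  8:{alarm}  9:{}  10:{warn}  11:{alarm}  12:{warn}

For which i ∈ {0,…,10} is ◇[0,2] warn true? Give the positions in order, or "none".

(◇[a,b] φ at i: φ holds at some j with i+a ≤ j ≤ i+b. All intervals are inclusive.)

Evaluate at each i in [0,10]:
  i=0: ✓ (witness j=2)
  i=1: ✓ (witness j=2)
  i=2: ✓ (witness j=2)
  i=3: ✗ (none in [3,5])
  i=4: ✗ (none in [4,6])
  i=5: ✗ (none in [5,7])
  i=6: ✗ (none in [6,8])
  i=7: ✗ (none in [7,9])
  i=8: ✓ (witness j=10)
  i=9: ✓ (witness j=10)
  i=10: ✓ (witness j=10)

0, 1, 2, 8, 9, 10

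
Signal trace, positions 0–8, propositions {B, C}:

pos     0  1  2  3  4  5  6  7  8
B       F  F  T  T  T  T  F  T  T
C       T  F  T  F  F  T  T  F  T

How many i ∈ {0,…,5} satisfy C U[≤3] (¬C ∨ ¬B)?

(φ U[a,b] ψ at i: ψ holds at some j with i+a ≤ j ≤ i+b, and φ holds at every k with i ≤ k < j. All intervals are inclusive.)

Evaluate at each i in [0,5]:
  i=0: ✓ (rhs at j=0)
  i=1: ✓ (rhs at j=1)
  i=2: ✓ (rhs at j=3; lhs holds on [2,2])
  i=3: ✓ (rhs at j=3)
  i=4: ✓ (rhs at j=4)
  i=5: ✓ (rhs at j=6; lhs holds on [5,5])
Positions where it holds: {0, 1, 2, 3, 4, 5} → 6.

6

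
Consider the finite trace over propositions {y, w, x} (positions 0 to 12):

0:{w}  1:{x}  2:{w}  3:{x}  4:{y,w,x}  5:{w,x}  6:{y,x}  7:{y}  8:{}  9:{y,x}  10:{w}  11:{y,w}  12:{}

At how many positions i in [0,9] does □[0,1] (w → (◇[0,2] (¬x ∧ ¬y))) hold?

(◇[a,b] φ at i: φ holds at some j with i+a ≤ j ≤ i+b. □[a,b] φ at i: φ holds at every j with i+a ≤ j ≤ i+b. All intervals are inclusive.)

Evaluate at each i in [0,9]:
  i=0: ✓ (all of [0,1])
  i=1: ✓ (all of [1,2])
  i=2: ✓ (all of [2,3])
  i=3: ✗ (fails at j=4)
  i=4: ✗ (fails at j=4)
  i=5: ✗ (fails at j=5)
  i=6: ✓ (all of [6,7])
  i=7: ✓ (all of [7,8])
  i=8: ✓ (all of [8,9])
  i=9: ✓ (all of [9,10])
Positions where it holds: {0, 1, 2, 6, 7, 8, 9} → 7.

7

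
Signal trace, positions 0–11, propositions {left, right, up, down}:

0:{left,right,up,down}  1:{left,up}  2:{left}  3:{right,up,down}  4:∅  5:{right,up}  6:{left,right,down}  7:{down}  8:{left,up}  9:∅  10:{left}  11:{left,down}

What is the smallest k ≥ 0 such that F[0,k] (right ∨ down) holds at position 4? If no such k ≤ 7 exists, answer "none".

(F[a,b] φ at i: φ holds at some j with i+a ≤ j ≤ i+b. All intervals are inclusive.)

Scan j = 4,5,… for (right ∨ down):
  j=4: fails
  j=5: holds
First hit at j=5, so smallest k = 5-4 = 1.

1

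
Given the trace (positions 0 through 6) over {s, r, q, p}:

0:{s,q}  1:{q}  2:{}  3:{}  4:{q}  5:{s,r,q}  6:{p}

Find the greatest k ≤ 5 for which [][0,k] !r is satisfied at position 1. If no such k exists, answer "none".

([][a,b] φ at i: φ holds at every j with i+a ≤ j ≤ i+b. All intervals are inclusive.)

!r must hold from j=1 onward; find where it first fails.
  j=1: holds
  j=2: holds
  j=3: holds
  j=4: holds
  j=5: fails
Holds on [1,4], so largest k = 3.

3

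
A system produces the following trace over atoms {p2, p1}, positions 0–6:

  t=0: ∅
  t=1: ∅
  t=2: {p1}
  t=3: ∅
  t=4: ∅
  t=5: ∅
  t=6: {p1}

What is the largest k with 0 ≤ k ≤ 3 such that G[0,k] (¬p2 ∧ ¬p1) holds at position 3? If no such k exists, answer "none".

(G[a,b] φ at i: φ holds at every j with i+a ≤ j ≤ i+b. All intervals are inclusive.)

2

(¬p2 ∧ ¬p1) must hold from j=3 onward; find where it first fails.
  j=3: holds
  j=4: holds
  j=5: holds
  j=6: fails
Holds on [3,5], so largest k = 2.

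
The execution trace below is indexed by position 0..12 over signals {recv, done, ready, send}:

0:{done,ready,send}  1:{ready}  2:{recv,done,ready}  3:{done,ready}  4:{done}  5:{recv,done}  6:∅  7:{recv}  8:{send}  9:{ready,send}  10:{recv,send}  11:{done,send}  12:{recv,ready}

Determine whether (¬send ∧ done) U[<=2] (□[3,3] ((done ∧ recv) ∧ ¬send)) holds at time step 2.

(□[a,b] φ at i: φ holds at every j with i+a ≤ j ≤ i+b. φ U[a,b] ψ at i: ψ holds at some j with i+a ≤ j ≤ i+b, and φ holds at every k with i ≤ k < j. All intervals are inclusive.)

Need some j in [2,4] with □[3,3] ((done ∧ recv) ∧ ¬send), and (¬send ∧ done) at every k in [2,j-1].
  j=2: □[3,3] ((done ∧ recv) ∧ ¬send) holds; no prefix to check → satisfied.

True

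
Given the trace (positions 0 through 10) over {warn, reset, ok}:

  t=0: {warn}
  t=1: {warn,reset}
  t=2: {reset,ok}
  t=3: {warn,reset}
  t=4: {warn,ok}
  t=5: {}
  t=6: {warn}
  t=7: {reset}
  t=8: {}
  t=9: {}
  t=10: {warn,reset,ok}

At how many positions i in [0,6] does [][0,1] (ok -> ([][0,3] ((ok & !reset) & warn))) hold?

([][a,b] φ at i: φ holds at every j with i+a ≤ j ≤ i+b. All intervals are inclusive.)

Evaluate at each i in [0,6]:
  i=0: ✓ (all of [0,1])
  i=1: ✗ (fails at j=2)
  i=2: ✗ (fails at j=2)
  i=3: ✗ (fails at j=4)
  i=4: ✗ (fails at j=4)
  i=5: ✓ (all of [5,6])
  i=6: ✓ (all of [6,7])
Positions where it holds: {0, 5, 6} → 3.

3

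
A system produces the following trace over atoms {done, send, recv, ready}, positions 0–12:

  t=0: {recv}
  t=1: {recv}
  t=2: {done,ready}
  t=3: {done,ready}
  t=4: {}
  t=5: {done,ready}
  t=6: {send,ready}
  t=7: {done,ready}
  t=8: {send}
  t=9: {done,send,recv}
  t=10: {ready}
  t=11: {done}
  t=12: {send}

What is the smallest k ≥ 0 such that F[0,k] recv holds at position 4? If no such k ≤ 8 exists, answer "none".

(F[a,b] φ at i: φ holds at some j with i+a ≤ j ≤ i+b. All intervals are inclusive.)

Scan j = 4,5,… for recv:
  j=4: fails
  j=5: fails
  j=6: fails
  j=7: fails
  j=8: fails
  j=9: holds
First hit at j=9, so smallest k = 9-4 = 5.

5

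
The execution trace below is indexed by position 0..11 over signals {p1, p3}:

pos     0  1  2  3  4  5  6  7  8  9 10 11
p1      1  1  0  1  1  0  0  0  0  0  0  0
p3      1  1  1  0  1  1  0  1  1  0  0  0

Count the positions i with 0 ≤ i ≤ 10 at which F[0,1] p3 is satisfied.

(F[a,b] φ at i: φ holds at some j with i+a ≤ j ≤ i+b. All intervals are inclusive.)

9

Evaluate at each i in [0,10]:
  i=0: ✓ (witness j=0)
  i=1: ✓ (witness j=1)
  i=2: ✓ (witness j=2)
  i=3: ✓ (witness j=4)
  i=4: ✓ (witness j=4)
  i=5: ✓ (witness j=5)
  i=6: ✓ (witness j=7)
  i=7: ✓ (witness j=7)
  i=8: ✓ (witness j=8)
  i=9: ✗ (none in [9,10])
  i=10: ✗ (none in [10,11])
Positions where it holds: {0, 1, 2, 3, 4, 5, 6, 7, 8} → 9.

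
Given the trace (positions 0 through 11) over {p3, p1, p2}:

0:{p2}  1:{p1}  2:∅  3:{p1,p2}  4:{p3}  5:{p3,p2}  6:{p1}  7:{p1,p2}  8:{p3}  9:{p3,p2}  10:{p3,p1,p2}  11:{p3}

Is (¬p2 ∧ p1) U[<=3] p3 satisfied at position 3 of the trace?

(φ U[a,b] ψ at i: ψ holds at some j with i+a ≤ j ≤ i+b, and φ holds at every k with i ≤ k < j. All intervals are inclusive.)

Need some j in [3,6] with p3, and (¬p2 ∧ p1) at every k in [3,j-1].
  j=3: p3 false.
  j=4: p3 holds, but (¬p2 ∧ p1) fails at k=3 → not this j.
  j=5: p3 holds, but (¬p2 ∧ p1) fails at k=3 → not this j.
  j=6: p3 false.
No j in the window works → until fails.

Does not hold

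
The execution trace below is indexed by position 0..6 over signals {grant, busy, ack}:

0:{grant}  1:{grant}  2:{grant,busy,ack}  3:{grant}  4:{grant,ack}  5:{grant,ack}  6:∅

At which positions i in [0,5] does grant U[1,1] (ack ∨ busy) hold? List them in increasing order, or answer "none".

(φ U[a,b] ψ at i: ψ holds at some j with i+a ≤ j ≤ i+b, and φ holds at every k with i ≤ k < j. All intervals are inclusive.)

Evaluate at each i in [0,5]:
  i=0: ✗ (no rhs in [1,1])
  i=1: ✓ (rhs at j=2; lhs holds on [1,1])
  i=2: ✗ (no rhs in [3,3])
  i=3: ✓ (rhs at j=4; lhs holds on [3,3])
  i=4: ✓ (rhs at j=5; lhs holds on [4,4])
  i=5: ✗ (no rhs in [6,6])

1, 3, 4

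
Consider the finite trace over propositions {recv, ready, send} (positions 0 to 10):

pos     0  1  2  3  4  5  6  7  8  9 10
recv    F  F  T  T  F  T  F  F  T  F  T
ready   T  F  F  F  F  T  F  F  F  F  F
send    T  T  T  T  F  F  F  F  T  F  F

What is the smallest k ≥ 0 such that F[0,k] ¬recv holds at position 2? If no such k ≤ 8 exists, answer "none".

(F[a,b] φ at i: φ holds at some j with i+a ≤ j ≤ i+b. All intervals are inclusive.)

2

Scan j = 2,3,… for ¬recv:
  j=2: fails
  j=3: fails
  j=4: holds
First hit at j=4, so smallest k = 4-2 = 2.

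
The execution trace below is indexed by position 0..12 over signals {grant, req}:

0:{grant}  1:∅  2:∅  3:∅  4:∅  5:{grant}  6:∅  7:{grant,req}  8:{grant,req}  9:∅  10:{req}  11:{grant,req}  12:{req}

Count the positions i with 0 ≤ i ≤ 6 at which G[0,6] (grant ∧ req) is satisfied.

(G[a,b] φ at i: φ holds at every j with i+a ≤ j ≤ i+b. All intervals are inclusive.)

Evaluate at each i in [0,6]:
  i=0: ✗ (fails at j=0)
  i=1: ✗ (fails at j=1)
  i=2: ✗ (fails at j=2)
  i=3: ✗ (fails at j=3)
  i=4: ✗ (fails at j=4)
  i=5: ✗ (fails at j=5)
  i=6: ✗ (fails at j=6)
Positions where it holds: {} → 0.

0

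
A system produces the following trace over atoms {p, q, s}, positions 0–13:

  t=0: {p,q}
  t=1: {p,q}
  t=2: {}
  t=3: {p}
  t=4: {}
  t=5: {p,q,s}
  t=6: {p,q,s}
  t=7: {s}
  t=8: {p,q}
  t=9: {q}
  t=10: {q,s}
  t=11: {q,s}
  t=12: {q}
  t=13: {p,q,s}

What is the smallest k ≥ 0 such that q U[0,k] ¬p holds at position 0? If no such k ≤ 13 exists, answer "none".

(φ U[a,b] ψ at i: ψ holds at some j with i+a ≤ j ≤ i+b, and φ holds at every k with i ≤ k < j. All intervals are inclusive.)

2

Need earliest j ≥ 0 with ¬p, and q at every k in [0,j-1].
  j=0: rhs fails.
  j=1: rhs fails.
  j=2: rhs holds; lhs holds on [0,1]. k = 2.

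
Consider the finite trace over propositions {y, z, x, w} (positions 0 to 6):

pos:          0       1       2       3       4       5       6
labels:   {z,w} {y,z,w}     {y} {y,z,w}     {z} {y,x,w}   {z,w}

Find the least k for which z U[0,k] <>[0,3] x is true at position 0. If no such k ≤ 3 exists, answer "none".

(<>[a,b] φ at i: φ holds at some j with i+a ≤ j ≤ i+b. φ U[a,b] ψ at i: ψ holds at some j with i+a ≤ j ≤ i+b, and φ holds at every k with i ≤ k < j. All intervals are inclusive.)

Need earliest j ≥ 0 with <>[0,3] x, and z at every k in [0,j-1].
  j=0: rhs fails.
  j=1: rhs fails.
  j=2: rhs holds; lhs holds on [0,1]. k = 2.

2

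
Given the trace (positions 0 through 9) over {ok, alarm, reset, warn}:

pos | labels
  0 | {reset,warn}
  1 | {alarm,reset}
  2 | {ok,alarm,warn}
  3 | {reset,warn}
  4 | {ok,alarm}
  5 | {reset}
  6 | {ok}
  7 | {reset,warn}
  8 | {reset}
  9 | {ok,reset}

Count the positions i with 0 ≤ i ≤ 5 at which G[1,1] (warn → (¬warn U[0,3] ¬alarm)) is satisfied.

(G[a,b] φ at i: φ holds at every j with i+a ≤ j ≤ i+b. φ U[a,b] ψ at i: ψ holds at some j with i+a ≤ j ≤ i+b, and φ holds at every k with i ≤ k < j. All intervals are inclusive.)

5

Evaluate at each i in [0,5]:
  i=0: ✓ (all of [1,1])
  i=1: ✗ (fails at j=2)
  i=2: ✓ (all of [3,3])
  i=3: ✓ (all of [4,4])
  i=4: ✓ (all of [5,5])
  i=5: ✓ (all of [6,6])
Positions where it holds: {0, 2, 3, 4, 5} → 5.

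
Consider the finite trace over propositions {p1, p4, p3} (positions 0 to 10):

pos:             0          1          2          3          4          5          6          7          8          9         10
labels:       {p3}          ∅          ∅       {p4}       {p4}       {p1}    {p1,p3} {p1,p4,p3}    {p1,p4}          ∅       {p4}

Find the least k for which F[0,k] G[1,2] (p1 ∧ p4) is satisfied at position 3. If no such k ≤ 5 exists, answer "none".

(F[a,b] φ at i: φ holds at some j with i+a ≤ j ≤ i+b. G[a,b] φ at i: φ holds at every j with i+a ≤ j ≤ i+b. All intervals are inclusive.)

3

Scan j = 3,4,… for G[1,2] (p1 ∧ p4):
  j=3: fails
  j=4: fails
  j=5: fails
  j=6: holds
First hit at j=6, so smallest k = 6-3 = 3.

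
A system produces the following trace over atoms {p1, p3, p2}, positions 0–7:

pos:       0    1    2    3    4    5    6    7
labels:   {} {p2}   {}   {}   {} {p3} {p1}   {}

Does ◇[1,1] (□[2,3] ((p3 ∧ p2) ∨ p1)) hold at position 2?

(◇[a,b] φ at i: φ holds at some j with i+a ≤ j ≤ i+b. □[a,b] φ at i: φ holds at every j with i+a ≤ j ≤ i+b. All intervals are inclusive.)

No

Check □[2,3] ((p3 ∧ p2) ∨ p1) at each j in [3,3]:
  j=3: fails at 5
No position in the window satisfies it → formula fails.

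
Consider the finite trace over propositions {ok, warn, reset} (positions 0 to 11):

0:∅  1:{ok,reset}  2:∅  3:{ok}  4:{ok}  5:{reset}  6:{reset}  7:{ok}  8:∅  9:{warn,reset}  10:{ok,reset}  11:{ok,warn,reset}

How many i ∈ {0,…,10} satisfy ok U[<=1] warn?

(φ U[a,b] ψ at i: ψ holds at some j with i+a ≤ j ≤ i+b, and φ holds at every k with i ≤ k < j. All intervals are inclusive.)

Evaluate at each i in [0,10]:
  i=0: ✗ (no rhs in [0,1])
  i=1: ✗ (no rhs in [1,2])
  i=2: ✗ (no rhs in [2,3])
  i=3: ✗ (no rhs in [3,4])
  i=4: ✗ (no rhs in [4,5])
  i=5: ✗ (no rhs in [5,6])
  i=6: ✗ (no rhs in [6,7])
  i=7: ✗ (no rhs in [7,8])
  i=8: ✗ (lhs fails at k=8 before rhs at j=9)
  i=9: ✓ (rhs at j=9)
  i=10: ✓ (rhs at j=11; lhs holds on [10,10])
Positions where it holds: {9, 10} → 2.

2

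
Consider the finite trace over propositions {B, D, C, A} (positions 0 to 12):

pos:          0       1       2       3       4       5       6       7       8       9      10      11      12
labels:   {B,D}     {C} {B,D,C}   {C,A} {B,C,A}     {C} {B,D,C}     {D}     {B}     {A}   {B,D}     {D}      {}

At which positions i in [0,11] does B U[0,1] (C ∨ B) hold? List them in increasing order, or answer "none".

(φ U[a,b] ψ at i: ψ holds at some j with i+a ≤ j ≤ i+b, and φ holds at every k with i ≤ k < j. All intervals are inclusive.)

Evaluate at each i in [0,11]:
  i=0: ✓ (rhs at j=0)
  i=1: ✓ (rhs at j=1)
  i=2: ✓ (rhs at j=2)
  i=3: ✓ (rhs at j=3)
  i=4: ✓ (rhs at j=4)
  i=5: ✓ (rhs at j=5)
  i=6: ✓ (rhs at j=6)
  i=7: ✗ (lhs fails at k=7 before rhs at j=8)
  i=8: ✓ (rhs at j=8)
  i=9: ✗ (lhs fails at k=9 before rhs at j=10)
  i=10: ✓ (rhs at j=10)
  i=11: ✗ (no rhs in [11,12])

0, 1, 2, 3, 4, 5, 6, 8, 10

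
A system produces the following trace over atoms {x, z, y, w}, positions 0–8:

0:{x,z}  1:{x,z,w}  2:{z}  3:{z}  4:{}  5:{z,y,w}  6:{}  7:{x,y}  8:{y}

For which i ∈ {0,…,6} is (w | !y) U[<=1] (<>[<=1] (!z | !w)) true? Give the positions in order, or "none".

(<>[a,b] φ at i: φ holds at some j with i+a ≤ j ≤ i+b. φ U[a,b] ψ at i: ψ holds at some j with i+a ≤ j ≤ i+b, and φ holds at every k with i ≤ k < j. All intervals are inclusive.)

Evaluate at each i in [0,6]:
  i=0: ✓ (rhs at j=0)
  i=1: ✓ (rhs at j=1)
  i=2: ✓ (rhs at j=2)
  i=3: ✓ (rhs at j=3)
  i=4: ✓ (rhs at j=4)
  i=5: ✓ (rhs at j=5)
  i=6: ✓ (rhs at j=6)

0, 1, 2, 3, 4, 5, 6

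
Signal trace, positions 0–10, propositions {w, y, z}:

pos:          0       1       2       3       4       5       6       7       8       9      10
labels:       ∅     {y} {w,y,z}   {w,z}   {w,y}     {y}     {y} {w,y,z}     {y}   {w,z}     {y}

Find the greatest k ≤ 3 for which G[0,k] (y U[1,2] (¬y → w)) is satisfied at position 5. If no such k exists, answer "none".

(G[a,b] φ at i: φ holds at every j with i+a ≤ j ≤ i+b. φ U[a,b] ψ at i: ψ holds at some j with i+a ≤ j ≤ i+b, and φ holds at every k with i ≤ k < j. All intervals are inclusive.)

3

(y U[1,2] (¬y → w)) must hold from j=5 onward; find where it first fails.
  j=5: holds
  j=6: holds
  j=7: holds
  j=8: holds
Holds through j=8; largest k = 3.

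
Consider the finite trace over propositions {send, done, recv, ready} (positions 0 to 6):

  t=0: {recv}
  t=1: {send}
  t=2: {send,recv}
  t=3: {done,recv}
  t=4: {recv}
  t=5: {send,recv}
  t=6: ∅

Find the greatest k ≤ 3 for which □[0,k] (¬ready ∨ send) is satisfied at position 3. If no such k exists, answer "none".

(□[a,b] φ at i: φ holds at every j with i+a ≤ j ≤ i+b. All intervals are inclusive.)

(¬ready ∨ send) must hold from j=3 onward; find where it first fails.
  j=3: holds
  j=4: holds
  j=5: holds
  j=6: holds
Holds through j=6; largest k = 3.

3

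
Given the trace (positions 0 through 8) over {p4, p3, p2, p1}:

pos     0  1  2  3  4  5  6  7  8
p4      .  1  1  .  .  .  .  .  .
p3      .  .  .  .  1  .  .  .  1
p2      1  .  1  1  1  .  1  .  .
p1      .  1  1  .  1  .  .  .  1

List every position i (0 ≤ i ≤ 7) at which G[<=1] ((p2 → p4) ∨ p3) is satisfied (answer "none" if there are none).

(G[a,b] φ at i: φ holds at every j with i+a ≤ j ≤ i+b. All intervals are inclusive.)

Evaluate at each i in [0,7]:
  i=0: ✗ (fails at j=0)
  i=1: ✓ (all of [1,2])
  i=2: ✗ (fails at j=3)
  i=3: ✗ (fails at j=3)
  i=4: ✓ (all of [4,5])
  i=5: ✗ (fails at j=6)
  i=6: ✗ (fails at j=6)
  i=7: ✓ (all of [7,8])

1, 4, 7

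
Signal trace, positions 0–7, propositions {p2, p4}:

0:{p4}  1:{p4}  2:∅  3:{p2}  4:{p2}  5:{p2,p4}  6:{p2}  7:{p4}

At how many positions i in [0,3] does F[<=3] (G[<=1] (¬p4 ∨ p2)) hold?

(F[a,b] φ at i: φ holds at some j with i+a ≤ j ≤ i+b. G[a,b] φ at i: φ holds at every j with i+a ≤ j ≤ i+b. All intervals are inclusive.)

4

Evaluate at each i in [0,3]:
  i=0: ✓ (witness j=2)
  i=1: ✓ (witness j=2)
  i=2: ✓ (witness j=2)
  i=3: ✓ (witness j=3)
Positions where it holds: {0, 1, 2, 3} → 4.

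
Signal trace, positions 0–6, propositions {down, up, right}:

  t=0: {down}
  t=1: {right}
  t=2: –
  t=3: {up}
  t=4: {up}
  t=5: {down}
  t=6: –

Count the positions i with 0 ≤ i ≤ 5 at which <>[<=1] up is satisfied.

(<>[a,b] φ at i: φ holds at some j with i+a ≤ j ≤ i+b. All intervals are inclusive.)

3

Evaluate at each i in [0,5]:
  i=0: ✗ (none in [0,1])
  i=1: ✗ (none in [1,2])
  i=2: ✓ (witness j=3)
  i=3: ✓ (witness j=3)
  i=4: ✓ (witness j=4)
  i=5: ✗ (none in [5,6])
Positions where it holds: {2, 3, 4} → 3.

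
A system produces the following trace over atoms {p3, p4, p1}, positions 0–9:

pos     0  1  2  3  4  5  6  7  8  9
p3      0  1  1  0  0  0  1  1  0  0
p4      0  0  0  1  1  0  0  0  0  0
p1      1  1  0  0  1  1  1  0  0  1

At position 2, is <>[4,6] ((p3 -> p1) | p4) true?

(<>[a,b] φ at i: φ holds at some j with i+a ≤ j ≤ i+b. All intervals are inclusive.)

Check ((p3 -> p1) | p4) at each j in [6,8]:
  j=6: true
  j=7: false
  j=8: true
Found at j=6 → formula holds.

Holds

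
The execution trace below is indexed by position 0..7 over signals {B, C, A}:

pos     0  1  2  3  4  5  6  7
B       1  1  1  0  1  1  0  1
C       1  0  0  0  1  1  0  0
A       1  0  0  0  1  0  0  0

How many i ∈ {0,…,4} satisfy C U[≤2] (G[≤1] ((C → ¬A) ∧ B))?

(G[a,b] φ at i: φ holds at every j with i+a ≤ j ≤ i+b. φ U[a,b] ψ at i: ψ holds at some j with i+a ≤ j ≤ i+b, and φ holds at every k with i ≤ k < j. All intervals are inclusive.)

2

Evaluate at each i in [0,4]:
  i=0: ✓ (rhs at j=1; lhs holds on [0,0])
  i=1: ✓ (rhs at j=1)
  i=2: ✗ (no rhs in [2,4])
  i=3: ✗ (no rhs in [3,5])
  i=4: ✗ (no rhs in [4,6])
Positions where it holds: {0, 1} → 2.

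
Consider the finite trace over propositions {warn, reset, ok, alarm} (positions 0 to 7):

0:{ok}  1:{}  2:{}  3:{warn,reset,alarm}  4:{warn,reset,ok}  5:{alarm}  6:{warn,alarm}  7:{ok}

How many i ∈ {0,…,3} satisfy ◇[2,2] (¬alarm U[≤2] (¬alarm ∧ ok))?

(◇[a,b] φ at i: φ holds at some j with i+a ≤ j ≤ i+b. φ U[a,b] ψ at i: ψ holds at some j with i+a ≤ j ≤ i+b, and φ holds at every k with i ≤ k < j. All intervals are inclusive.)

1

Evaluate at each i in [0,3]:
  i=0: ✗ (none in [2,2])
  i=1: ✗ (none in [3,3])
  i=2: ✓ (witness j=4)
  i=3: ✗ (none in [5,5])
Positions where it holds: {2} → 1.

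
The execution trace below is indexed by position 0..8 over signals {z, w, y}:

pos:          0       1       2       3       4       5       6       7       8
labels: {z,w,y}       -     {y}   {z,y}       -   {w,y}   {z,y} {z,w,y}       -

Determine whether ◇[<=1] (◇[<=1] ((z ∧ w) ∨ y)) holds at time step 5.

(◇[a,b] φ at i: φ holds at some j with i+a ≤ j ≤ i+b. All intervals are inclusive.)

Yes

Check ◇[<=1] ((z ∧ w) ∨ y) at each j in [5,6]:
  j=5: holds (witness at 5)
  j=6: holds (witness at 6)
Found at j=5 → formula holds.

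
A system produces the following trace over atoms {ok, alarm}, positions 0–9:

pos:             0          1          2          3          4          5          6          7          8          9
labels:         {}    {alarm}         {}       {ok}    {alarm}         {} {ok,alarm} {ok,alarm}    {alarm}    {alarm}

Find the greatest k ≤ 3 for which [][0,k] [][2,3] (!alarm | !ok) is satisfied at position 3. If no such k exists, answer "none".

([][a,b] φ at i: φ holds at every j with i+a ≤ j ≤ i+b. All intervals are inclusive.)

none

[][2,3] (!alarm | !ok) must hold from j=3 onward; find where it first fails.
  j=3: fails → no k works.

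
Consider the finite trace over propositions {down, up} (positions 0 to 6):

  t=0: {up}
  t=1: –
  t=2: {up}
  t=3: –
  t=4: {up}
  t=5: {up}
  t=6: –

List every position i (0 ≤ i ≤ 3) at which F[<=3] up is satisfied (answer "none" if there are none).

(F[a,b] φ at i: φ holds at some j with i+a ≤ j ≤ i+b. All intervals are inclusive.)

Evaluate at each i in [0,3]:
  i=0: ✓ (witness j=0)
  i=1: ✓ (witness j=2)
  i=2: ✓ (witness j=2)
  i=3: ✓ (witness j=4)

0, 1, 2, 3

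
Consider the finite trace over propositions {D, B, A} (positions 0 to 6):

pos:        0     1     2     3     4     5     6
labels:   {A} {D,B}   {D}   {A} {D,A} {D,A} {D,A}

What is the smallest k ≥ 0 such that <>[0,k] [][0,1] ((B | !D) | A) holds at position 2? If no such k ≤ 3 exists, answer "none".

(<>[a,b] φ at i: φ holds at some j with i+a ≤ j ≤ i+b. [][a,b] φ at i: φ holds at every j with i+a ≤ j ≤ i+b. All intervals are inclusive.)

Scan j = 2,3,… for [][0,1] ((B | !D) | A):
  j=2: fails
  j=3: holds
First hit at j=3, so smallest k = 3-2 = 1.

1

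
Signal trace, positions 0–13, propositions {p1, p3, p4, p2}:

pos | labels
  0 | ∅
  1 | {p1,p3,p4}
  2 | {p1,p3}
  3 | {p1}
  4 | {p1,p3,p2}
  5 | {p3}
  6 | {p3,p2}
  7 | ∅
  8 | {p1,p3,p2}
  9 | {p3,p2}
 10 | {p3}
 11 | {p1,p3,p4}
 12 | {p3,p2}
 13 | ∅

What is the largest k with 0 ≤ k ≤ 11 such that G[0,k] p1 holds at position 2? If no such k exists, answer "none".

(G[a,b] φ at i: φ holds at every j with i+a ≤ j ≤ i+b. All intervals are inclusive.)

2

p1 must hold from j=2 onward; find where it first fails.
  j=2: holds
  j=3: holds
  j=4: holds
  j=5: fails
Holds on [2,4], so largest k = 2.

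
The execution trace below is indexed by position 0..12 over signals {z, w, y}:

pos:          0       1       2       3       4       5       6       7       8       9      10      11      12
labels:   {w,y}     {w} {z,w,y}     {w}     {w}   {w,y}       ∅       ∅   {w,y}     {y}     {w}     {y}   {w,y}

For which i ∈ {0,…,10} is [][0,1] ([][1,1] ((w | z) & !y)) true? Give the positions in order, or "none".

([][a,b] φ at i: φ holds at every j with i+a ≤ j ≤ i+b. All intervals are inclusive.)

Evaluate at each i in [0,10]:
  i=0: ✗ (fails at j=1)
  i=1: ✗ (fails at j=1)
  i=2: ✓ (all of [2,3])
  i=3: ✗ (fails at j=4)
  i=4: ✗ (fails at j=4)
  i=5: ✗ (fails at j=5)
  i=6: ✗ (fails at j=6)
  i=7: ✗ (fails at j=7)
  i=8: ✗ (fails at j=8)
  i=9: ✗ (fails at j=10)
  i=10: ✗ (fails at j=10)

2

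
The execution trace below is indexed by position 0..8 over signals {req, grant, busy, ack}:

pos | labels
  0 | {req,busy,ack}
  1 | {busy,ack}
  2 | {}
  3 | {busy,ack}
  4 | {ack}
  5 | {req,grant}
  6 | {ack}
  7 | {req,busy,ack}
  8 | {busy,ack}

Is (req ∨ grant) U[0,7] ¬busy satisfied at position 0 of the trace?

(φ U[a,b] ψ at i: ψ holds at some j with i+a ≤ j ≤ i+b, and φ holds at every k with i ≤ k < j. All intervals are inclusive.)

Does not hold

Need some j in [0,7] with ¬busy, and (req ∨ grant) at every k in [0,j-1].
  j=0: ¬busy false.
  j=1: ¬busy false.
  j=2: ¬busy holds, but (req ∨ grant) fails at k=1 → not this j.
  j=3: ¬busy false.
  j=4: ¬busy holds, but (req ∨ grant) fails at k=1 → not this j.
  j=5: ¬busy holds, but (req ∨ grant) fails at k=1 → not this j.
  j=6: ¬busy holds, but (req ∨ grant) fails at k=1 → not this j.
  j=7: ¬busy false.
No j in the window works → until fails.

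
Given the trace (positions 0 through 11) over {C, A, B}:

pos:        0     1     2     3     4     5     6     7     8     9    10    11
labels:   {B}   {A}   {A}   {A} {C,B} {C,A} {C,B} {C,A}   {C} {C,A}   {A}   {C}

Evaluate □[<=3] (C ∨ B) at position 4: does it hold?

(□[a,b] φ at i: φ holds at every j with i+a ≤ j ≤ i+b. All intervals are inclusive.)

Holds

Check (C ∨ B) at every j in [4,7]:
  j=4: true
  j=5: true
  j=6: true
  j=7: true
All positions satisfy it → formula holds.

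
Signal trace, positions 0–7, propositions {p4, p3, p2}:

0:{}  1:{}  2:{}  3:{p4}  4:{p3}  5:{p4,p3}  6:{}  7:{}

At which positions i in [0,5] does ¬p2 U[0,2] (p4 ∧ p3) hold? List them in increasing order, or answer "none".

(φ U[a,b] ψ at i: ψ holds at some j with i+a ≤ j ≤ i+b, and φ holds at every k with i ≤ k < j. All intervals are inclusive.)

Evaluate at each i in [0,5]:
  i=0: ✗ (no rhs in [0,2])
  i=1: ✗ (no rhs in [1,3])
  i=2: ✗ (no rhs in [2,4])
  i=3: ✓ (rhs at j=5; lhs holds on [3,4])
  i=4: ✓ (rhs at j=5; lhs holds on [4,4])
  i=5: ✓ (rhs at j=5)

3, 4, 5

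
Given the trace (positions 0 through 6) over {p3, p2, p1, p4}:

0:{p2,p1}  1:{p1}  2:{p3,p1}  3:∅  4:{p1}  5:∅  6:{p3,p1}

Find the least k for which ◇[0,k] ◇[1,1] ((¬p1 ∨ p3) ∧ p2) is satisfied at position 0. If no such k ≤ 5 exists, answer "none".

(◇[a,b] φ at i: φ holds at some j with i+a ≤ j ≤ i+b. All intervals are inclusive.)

none

Scan j = 0,1,… for ◇[1,1] ((¬p1 ∨ p3) ∧ p2):
  j=0: fails
  j=1: fails
  j=2: fails
  j=3: fails
  j=4: fails
  j=5: fails
No j in [0,5] satisfies it → none.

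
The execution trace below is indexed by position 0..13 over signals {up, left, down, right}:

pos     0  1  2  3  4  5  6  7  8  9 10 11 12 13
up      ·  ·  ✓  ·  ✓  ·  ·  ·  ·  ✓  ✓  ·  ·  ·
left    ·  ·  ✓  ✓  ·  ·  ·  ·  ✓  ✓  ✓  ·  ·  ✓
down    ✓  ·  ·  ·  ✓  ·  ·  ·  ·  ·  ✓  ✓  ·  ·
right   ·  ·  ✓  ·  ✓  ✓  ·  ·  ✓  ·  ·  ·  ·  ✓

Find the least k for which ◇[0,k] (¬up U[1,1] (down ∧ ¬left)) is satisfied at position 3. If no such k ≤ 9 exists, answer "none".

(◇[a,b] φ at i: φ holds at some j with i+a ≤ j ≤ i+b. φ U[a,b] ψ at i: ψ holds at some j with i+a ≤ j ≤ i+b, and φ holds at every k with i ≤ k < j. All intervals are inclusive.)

Scan j = 3,4,… for (¬up U[1,1] (down ∧ ¬left)):
  j=3: holds
First hit at j=3, so smallest k = 3-3 = 0.

0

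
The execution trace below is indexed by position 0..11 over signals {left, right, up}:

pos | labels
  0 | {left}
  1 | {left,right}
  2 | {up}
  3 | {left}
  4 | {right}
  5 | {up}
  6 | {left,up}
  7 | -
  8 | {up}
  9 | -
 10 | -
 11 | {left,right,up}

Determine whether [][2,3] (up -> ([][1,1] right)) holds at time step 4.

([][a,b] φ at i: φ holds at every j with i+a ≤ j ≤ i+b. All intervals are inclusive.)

Does not hold

Check (up -> ([][1,1] right)) at every j in [6,7]:
  j=6: antecedent true; consequent fails at 7 → ✗
  j=7: antecedent false → ✓
Fails at j=6 → formula fails.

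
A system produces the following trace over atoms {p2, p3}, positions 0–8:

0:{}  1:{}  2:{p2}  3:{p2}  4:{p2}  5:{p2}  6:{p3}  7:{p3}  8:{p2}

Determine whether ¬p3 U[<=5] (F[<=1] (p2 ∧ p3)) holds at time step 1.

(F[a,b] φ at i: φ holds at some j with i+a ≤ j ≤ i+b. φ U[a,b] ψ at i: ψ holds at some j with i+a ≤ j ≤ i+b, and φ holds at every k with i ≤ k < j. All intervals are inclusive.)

No

Need some j in [1,6] with F[<=1] (p2 ∧ p3), and ¬p3 at every k in [1,j-1].
  j=1: F[<=1] (p2 ∧ p3) — fails (none in [1,2]).
  j=2: F[<=1] (p2 ∧ p3) — fails (none in [2,3]).
  j=3: F[<=1] (p2 ∧ p3) — fails (none in [3,4]).
  j=4: F[<=1] (p2 ∧ p3) — fails (none in [4,5]).
  j=5: F[<=1] (p2 ∧ p3) — fails (none in [5,6]).
  j=6: F[<=1] (p2 ∧ p3) — fails (none in [6,7]).
No j in the window works → until fails.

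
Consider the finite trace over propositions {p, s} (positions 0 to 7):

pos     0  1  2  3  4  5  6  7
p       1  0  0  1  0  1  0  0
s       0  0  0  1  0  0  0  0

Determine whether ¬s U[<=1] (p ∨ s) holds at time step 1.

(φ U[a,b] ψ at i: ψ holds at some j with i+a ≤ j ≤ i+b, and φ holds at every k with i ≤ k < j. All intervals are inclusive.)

Does not hold

Need some j in [1,2] with (p ∨ s), and ¬s at every k in [1,j-1].
  j=1: (p ∨ s) false.
  j=2: (p ∨ s) false.
No j in the window works → until fails.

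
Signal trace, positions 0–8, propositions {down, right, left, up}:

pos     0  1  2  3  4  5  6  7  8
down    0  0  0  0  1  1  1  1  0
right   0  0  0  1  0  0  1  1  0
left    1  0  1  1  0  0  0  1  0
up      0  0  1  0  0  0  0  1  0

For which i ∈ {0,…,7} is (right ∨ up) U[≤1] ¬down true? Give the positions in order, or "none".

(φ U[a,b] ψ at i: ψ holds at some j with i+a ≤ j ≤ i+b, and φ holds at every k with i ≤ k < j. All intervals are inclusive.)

Evaluate at each i in [0,7]:
  i=0: ✓ (rhs at j=0)
  i=1: ✓ (rhs at j=1)
  i=2: ✓ (rhs at j=2)
  i=3: ✓ (rhs at j=3)
  i=4: ✗ (no rhs in [4,5])
  i=5: ✗ (no rhs in [5,6])
  i=6: ✗ (no rhs in [6,7])
  i=7: ✓ (rhs at j=8; lhs holds on [7,7])

0, 1, 2, 3, 7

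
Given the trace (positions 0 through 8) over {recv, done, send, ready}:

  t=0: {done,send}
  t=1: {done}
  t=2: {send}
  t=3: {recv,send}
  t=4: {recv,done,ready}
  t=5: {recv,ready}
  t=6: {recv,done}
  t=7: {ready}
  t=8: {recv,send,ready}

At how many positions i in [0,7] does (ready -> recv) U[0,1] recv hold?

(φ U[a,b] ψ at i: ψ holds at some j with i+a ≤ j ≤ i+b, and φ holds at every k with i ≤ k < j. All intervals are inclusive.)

Evaluate at each i in [0,7]:
  i=0: ✗ (no rhs in [0,1])
  i=1: ✗ (no rhs in [1,2])
  i=2: ✓ (rhs at j=3; lhs holds on [2,2])
  i=3: ✓ (rhs at j=3)
  i=4: ✓ (rhs at j=4)
  i=5: ✓ (rhs at j=5)
  i=6: ✓ (rhs at j=6)
  i=7: ✗ (lhs fails at k=7 before rhs at j=8)
Positions where it holds: {2, 3, 4, 5, 6} → 5.

5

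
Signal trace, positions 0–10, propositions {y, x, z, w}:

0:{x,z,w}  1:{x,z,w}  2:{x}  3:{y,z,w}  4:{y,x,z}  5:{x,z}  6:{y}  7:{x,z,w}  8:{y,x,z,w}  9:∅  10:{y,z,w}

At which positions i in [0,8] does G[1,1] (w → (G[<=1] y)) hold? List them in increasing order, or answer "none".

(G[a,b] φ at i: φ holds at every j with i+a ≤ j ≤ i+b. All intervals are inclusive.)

Evaluate at each i in [0,8]:
  i=0: ✗ (fails at j=1)
  i=1: ✓ (all of [2,2])
  i=2: ✓ (all of [3,3])
  i=3: ✓ (all of [4,4])
  i=4: ✓ (all of [5,5])
  i=5: ✓ (all of [6,6])
  i=6: ✗ (fails at j=7)
  i=7: ✗ (fails at j=8)
  i=8: ✓ (all of [9,9])

1, 2, 3, 4, 5, 8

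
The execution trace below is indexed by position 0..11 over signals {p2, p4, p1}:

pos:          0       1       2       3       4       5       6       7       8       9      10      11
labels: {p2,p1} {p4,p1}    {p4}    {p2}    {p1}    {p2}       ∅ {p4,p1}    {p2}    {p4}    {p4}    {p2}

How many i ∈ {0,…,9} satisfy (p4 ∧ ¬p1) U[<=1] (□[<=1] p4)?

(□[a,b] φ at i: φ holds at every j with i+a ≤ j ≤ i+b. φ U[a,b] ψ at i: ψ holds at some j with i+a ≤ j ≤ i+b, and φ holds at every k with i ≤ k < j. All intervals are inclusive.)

2

Evaluate at each i in [0,9]:
  i=0: ✗ (lhs fails at k=0 before rhs at j=1)
  i=1: ✓ (rhs at j=1)
  i=2: ✗ (no rhs in [2,3])
  i=3: ✗ (no rhs in [3,4])
  i=4: ✗ (no rhs in [4,5])
  i=5: ✗ (no rhs in [5,6])
  i=6: ✗ (no rhs in [6,7])
  i=7: ✗ (no rhs in [7,8])
  i=8: ✗ (lhs fails at k=8 before rhs at j=9)
  i=9: ✓ (rhs at j=9)
Positions where it holds: {1, 9} → 2.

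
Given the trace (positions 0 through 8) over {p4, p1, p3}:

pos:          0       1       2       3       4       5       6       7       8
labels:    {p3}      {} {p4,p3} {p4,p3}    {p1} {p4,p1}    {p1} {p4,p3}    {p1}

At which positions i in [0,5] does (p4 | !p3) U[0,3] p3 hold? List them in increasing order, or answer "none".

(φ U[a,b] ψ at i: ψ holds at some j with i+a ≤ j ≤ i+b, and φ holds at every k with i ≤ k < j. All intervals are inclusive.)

Evaluate at each i in [0,5]:
  i=0: ✓ (rhs at j=0)
  i=1: ✓ (rhs at j=2; lhs holds on [1,1])
  i=2: ✓ (rhs at j=2)
  i=3: ✓ (rhs at j=3)
  i=4: ✓ (rhs at j=7; lhs holds on [4,6])
  i=5: ✓ (rhs at j=7; lhs holds on [5,6])

0, 1, 2, 3, 4, 5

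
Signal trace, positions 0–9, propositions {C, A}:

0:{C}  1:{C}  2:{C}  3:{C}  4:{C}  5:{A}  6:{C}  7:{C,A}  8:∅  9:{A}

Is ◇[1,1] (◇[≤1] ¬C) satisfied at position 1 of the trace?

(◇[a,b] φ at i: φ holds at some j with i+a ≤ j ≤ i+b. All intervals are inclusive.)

Check ◇[≤1] ¬C at each j in [2,2]:
  j=2: fails (none in [2,3])
No position in the window satisfies it → formula fails.

No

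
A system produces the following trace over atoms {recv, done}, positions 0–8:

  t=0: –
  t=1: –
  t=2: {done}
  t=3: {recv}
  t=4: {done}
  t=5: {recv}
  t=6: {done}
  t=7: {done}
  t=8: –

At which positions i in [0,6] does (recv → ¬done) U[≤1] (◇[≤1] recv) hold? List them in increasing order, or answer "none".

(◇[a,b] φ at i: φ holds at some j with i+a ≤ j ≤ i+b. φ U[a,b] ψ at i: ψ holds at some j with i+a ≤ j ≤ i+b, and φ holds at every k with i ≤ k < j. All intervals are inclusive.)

Evaluate at each i in [0,6]:
  i=0: ✗ (no rhs in [0,1])
  i=1: ✓ (rhs at j=2; lhs holds on [1,1])
  i=2: ✓ (rhs at j=2)
  i=3: ✓ (rhs at j=3)
  i=4: ✓ (rhs at j=4)
  i=5: ✓ (rhs at j=5)
  i=6: ✗ (no rhs in [6,7])

1, 2, 3, 4, 5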